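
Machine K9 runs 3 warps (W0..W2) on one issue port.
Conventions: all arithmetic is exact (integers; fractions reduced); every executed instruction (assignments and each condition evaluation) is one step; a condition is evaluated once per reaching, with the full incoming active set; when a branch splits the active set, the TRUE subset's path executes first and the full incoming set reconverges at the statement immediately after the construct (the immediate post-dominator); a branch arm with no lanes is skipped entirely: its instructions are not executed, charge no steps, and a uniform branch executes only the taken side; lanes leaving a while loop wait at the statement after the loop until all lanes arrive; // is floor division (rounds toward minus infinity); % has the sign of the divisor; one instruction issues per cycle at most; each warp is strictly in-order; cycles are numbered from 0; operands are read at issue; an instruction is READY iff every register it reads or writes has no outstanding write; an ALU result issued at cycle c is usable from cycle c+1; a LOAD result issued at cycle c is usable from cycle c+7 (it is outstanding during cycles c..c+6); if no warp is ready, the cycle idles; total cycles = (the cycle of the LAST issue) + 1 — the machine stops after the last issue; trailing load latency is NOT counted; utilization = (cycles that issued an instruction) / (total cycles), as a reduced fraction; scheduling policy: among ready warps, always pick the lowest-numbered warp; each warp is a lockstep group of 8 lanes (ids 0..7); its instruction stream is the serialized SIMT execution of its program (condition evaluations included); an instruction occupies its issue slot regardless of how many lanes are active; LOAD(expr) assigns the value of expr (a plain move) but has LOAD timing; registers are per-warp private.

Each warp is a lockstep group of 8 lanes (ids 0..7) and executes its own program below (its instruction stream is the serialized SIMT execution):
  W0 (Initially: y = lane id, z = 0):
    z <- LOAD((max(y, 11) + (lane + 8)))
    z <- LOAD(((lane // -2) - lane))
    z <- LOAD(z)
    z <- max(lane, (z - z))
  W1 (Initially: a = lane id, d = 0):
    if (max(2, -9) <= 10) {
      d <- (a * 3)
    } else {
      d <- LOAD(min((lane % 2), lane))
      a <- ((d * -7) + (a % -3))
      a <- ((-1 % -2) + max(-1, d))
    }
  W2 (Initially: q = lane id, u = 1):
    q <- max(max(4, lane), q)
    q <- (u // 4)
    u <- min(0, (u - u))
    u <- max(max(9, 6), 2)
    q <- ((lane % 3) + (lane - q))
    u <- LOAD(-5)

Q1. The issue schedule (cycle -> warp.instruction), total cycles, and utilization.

cycle 0: W0.I0
cycle 1: W1.I0
cycle 2: W1.I1
cycle 3: W2.I0
cycle 4: W2.I1
cycle 5: W2.I2
cycle 6: W2.I3
cycle 7: W0.I1
cycle 8: W2.I4
cycle 9: W2.I5
cycle 10: idle
cycle 11: idle
cycle 12: idle
cycle 13: idle
cycle 14: W0.I2
cycle 15: idle
cycle 16: idle
cycle 17: idle
cycle 18: idle
cycle 19: idle
cycle 20: idle
cycle 21: W0.I3

Answer: 22 cycles, utilization 6/11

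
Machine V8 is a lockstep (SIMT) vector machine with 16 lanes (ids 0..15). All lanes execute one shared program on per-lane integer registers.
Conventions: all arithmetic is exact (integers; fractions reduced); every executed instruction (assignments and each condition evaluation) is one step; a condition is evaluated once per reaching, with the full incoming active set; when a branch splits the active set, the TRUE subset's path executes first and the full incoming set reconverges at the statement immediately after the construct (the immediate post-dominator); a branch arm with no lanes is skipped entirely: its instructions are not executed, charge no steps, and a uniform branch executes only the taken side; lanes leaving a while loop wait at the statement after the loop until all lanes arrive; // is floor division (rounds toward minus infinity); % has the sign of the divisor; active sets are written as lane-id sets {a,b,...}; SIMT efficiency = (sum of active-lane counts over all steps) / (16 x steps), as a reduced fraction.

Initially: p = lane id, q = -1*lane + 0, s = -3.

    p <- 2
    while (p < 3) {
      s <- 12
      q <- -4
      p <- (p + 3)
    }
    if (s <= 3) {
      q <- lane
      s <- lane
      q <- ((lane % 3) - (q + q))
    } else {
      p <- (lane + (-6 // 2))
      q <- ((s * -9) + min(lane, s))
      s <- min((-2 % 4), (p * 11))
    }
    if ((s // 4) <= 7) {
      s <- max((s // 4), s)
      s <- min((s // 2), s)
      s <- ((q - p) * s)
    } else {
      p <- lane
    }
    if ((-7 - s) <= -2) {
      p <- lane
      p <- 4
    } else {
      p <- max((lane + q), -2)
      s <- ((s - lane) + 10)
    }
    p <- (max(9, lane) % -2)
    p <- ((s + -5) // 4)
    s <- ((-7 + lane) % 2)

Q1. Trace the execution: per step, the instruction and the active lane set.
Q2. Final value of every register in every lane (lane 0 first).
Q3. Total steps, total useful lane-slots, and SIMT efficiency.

step 0: p <- 2                       {0,1,2,3,4,5,6,7,8,9,10,11,12,13,14,15}
step 1: eval (p < 3)                 {0,1,2,3,4,5,6,7,8,9,10,11,12,13,14,15}
step 2: s <- 12                      {0,1,2,3,4,5,6,7,8,9,10,11,12,13,14,15}
step 3: q <- -4                      {0,1,2,3,4,5,6,7,8,9,10,11,12,13,14,15}
step 4: p <- (p + 3)                 {0,1,2,3,4,5,6,7,8,9,10,11,12,13,14,15}
step 5: eval (p < 3)                 {0,1,2,3,4,5,6,7,8,9,10,11,12,13,14,15}
step 6: eval (s <= 3)                {0,1,2,3,4,5,6,7,8,9,10,11,12,13,14,15}
step 7: p <- (lane + (-6 // 2))      {0,1,2,3,4,5,6,7,8,9,10,11,12,13,14,15}
step 8: q <- ((s * -9) + min(lane, s)) {0,1,2,3,4,5,6,7,8,9,10,11,12,13,14,15}
step 9: s <- min((-2 % 4), (p * 11)) {0,1,2,3,4,5,6,7,8,9,10,11,12,13,14,15}
step 10: eval ((s // 4) <= 7)         {0,1,2,3,4,5,6,7,8,9,10,11,12,13,14,15}
step 11: s <- max((s // 4), s)        {0,1,2,3,4,5,6,7,8,9,10,11,12,13,14,15}
step 12: s <- min((s // 2), s)        {0,1,2,3,4,5,6,7,8,9,10,11,12,13,14,15}
step 13: s <- ((q - p) * s)           {0,1,2,3,4,5,6,7,8,9,10,11,12,13,14,15}
step 14: eval ((-7 - s) <= -2)        {0,1,2,3,4,5,6,7,8,9,10,11,12,13,14,15}
step 15: p <- lane                    {0,1,2,3}
step 16: p <- 4                       {0,1,2,3}
step 17: p <- max((lane + q), -2)     {4,5,6,7,8,9,10,11,12,13,14,15}
step 18: s <- ((s - lane) + 10)       {4,5,6,7,8,9,10,11,12,13,14,15}
step 19: p <- (max(9, lane) % -2)     {0,1,2,3,4,5,6,7,8,9,10,11,12,13,14,15}
step 20: p <- ((s + -5) // 4)         {0,1,2,3,4,5,6,7,8,9,10,11,12,13,14,15}
step 21: s <- ((-7 + lane) % 2)       {0,1,2,3,4,5,6,7,8,9,10,11,12,13,14,15}

Answer: 22 steps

p: 235,156,77,-2,-26,-27,-27,-27,-27,-28,-28,-28,-28,-29,-29,-30
q: -108,-107,-106,-105,-104,-103,-102,-101,-100,-99,-98,-97,-96,-96,-96,-96
s: 1,0,1,0,1,0,1,0,1,0,1,0,1,0,1,0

steps = 22; useful = 320; efficiency = 320/352 = 10/11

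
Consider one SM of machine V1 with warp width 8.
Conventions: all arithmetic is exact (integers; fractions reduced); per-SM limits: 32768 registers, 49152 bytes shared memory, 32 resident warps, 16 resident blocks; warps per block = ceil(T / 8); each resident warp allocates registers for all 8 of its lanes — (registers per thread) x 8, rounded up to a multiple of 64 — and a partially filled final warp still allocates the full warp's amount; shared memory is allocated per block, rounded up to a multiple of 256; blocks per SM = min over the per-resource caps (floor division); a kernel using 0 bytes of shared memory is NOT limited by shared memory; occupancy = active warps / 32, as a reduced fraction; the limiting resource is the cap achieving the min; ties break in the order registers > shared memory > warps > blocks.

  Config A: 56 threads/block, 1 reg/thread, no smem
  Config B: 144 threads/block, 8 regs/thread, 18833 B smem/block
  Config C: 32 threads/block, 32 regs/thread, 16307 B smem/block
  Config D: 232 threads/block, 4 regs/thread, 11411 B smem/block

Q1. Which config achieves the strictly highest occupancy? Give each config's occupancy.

occupancies: A 7/8, B 9/16, C 3/8, D 29/32

Answer: D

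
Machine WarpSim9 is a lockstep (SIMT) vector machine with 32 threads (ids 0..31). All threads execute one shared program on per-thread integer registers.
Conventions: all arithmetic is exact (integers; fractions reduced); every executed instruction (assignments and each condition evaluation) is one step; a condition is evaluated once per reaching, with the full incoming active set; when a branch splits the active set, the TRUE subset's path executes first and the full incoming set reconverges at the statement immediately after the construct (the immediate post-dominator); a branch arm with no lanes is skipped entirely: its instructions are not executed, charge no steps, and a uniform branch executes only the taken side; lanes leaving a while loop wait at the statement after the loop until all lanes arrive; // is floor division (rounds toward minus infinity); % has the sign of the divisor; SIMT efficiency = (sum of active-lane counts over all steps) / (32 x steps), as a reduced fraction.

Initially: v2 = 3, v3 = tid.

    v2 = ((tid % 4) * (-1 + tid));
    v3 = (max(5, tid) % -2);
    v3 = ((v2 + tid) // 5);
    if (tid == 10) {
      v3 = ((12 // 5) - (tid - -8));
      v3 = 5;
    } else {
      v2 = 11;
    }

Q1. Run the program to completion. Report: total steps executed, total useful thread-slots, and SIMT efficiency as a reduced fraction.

Answer: 7 steps, 161 useful, 23/32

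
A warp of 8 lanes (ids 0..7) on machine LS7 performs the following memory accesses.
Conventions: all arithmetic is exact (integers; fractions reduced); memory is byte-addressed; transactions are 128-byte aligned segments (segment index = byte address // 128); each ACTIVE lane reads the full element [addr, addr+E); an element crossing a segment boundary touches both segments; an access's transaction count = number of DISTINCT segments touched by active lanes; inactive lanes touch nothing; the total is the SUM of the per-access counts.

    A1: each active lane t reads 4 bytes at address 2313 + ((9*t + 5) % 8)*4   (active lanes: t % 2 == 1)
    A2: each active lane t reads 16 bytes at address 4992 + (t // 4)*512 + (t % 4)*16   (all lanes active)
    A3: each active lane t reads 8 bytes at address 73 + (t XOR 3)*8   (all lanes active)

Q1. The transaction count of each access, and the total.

A1: 1 transaction
A2: 2 transactions
A3: 2 transactions

Answer: 1,2,2; total 5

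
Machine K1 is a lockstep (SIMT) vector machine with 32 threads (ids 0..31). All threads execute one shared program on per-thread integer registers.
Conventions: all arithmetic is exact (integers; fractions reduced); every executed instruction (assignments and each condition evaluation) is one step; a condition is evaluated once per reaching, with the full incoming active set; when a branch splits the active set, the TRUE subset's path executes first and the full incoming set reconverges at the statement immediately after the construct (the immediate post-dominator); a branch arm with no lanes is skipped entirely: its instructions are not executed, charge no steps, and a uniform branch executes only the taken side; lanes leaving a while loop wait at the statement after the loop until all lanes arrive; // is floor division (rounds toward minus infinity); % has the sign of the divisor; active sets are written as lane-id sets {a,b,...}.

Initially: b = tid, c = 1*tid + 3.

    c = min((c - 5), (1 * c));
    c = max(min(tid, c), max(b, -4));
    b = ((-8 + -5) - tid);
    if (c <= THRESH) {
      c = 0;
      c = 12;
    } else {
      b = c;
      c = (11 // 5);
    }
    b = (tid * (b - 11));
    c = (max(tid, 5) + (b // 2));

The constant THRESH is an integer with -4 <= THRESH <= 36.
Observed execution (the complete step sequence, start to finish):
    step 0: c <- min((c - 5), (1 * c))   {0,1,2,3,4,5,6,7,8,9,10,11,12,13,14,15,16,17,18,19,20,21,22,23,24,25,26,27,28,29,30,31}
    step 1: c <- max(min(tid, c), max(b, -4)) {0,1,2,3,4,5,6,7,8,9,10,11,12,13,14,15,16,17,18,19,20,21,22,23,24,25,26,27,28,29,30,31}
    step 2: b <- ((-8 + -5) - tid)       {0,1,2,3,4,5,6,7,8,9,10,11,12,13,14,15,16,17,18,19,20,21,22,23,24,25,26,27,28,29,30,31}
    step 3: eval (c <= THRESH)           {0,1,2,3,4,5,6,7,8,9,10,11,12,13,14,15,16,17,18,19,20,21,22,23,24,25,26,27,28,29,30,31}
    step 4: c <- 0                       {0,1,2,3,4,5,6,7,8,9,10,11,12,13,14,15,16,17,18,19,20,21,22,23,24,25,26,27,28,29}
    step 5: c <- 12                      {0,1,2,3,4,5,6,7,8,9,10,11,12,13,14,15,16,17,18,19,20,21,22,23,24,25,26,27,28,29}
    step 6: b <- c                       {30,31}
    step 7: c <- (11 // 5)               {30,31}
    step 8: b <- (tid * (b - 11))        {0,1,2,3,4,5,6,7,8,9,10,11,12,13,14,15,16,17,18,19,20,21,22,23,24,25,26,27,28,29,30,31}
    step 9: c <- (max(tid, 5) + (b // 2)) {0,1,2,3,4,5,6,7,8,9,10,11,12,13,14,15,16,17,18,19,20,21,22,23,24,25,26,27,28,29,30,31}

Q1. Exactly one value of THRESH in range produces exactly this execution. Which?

Answer: THRESH = 29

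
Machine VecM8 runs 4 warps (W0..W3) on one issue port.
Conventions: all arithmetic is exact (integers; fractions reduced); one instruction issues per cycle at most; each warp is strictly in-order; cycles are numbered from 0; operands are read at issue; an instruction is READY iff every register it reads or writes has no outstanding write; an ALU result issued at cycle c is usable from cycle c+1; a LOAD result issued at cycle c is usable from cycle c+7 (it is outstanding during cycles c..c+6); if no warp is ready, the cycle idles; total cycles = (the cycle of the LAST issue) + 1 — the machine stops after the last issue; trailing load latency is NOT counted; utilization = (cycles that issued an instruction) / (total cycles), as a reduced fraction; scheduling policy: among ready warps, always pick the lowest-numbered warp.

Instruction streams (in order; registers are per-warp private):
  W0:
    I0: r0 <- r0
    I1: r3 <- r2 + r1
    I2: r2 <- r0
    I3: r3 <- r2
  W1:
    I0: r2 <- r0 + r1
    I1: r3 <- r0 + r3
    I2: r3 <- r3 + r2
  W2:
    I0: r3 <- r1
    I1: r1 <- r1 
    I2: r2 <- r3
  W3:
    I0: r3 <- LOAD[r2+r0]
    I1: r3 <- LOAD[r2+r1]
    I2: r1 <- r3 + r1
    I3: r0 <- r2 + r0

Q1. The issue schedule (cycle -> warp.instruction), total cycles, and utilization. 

cycle 0: W0.I0
cycle 1: W0.I1
cycle 2: W0.I2
cycle 3: W0.I3
cycle 4: W1.I0
cycle 5: W1.I1
cycle 6: W1.I2
cycle 7: W2.I0
cycle 8: W2.I1
cycle 9: W2.I2
cycle 10: W3.I0
cycle 11: idle
cycle 12: idle
cycle 13: idle
cycle 14: idle
cycle 15: idle
cycle 16: idle
cycle 17: W3.I1
cycle 18: idle
cycle 19: idle
cycle 20: idle
cycle 21: idle
cycle 22: idle
cycle 23: idle
cycle 24: W3.I2
cycle 25: W3.I3

Answer: 26 cycles, utilization 7/13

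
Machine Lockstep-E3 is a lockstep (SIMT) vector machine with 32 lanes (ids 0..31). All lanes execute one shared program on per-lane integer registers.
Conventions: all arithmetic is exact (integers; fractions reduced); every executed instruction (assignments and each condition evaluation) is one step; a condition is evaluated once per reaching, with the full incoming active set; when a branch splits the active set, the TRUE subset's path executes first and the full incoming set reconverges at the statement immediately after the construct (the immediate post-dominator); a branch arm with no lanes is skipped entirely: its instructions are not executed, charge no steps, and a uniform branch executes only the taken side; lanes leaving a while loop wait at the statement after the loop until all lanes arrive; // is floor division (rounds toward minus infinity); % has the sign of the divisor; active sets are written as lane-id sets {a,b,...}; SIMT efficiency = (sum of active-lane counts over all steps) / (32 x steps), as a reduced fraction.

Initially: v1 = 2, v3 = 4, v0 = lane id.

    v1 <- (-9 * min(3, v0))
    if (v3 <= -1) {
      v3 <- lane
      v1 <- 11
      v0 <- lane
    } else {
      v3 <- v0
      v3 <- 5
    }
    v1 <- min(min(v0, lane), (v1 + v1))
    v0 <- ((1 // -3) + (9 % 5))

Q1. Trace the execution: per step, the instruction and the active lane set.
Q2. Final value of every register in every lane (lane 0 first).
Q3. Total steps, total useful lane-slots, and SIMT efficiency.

step 0: v1 <- (-9 * min(3, v0))      {0,1,2,3,4,5,6,7,8,9,10,11,12,13,14,15,16,17,18,19,20,21,22,23,24,25,26,27,28,29,30,31}
step 1: eval (v3 <= -1)              {0,1,2,3,4,5,6,7,8,9,10,11,12,13,14,15,16,17,18,19,20,21,22,23,24,25,26,27,28,29,30,31}
step 2: v3 <- v0                     {0,1,2,3,4,5,6,7,8,9,10,11,12,13,14,15,16,17,18,19,20,21,22,23,24,25,26,27,28,29,30,31}
step 3: v3 <- 5                      {0,1,2,3,4,5,6,7,8,9,10,11,12,13,14,15,16,17,18,19,20,21,22,23,24,25,26,27,28,29,30,31}
step 4: v1 <- min(min(v0, lane), (v1 + v1)) {0,1,2,3,4,5,6,7,8,9,10,11,12,13,14,15,16,17,18,19,20,21,22,23,24,25,26,27,28,29,30,31}
step 5: v0 <- ((1 // -3) + (9 % 5))  {0,1,2,3,4,5,6,7,8,9,10,11,12,13,14,15,16,17,18,19,20,21,22,23,24,25,26,27,28,29,30,31}

Answer: 6 steps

v1: 0,-18,-36,-54,-54,-54,-54,-54,-54,-54,-54,-54,-54,-54,-54,-54,-54,-54,-54,-54,-54,-54,-54,-54,-54,-54,-54,-54,-54,-54,-54,-54
v3: 5,5,5,5,5,5,5,5,5,5,5,5,5,5,5,5,5,5,5,5,5,5,5,5,5,5,5,5,5,5,5,5
v0: 3,3,3,3,3,3,3,3,3,3,3,3,3,3,3,3,3,3,3,3,3,3,3,3,3,3,3,3,3,3,3,3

steps = 6; useful = 192; efficiency = 192/192 = 1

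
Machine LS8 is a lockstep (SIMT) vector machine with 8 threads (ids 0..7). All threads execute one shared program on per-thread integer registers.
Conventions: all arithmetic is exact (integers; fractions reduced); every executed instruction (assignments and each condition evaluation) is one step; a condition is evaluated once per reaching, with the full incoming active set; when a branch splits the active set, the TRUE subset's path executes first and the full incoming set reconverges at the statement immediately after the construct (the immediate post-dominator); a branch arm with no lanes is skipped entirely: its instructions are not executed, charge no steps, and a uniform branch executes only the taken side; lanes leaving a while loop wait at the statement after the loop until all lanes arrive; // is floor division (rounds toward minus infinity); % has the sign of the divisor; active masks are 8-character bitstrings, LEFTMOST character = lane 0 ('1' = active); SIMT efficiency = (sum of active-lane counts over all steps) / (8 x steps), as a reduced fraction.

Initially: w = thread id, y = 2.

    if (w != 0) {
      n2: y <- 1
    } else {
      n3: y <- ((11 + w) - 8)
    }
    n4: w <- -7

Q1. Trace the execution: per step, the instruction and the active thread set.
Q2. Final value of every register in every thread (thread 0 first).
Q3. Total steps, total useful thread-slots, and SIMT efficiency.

step 0: eval (w != 0)                11111111
step 1: y <- 1                       01111111
step 2: y <- ((11 + w) - 8)          10000000
step 3: w <- -7                      11111111

Answer: 4 steps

w: -7,-7,-7,-7,-7,-7,-7,-7
y: 3,1,1,1,1,1,1,1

steps = 4; useful = 24; efficiency = 24/32 = 3/4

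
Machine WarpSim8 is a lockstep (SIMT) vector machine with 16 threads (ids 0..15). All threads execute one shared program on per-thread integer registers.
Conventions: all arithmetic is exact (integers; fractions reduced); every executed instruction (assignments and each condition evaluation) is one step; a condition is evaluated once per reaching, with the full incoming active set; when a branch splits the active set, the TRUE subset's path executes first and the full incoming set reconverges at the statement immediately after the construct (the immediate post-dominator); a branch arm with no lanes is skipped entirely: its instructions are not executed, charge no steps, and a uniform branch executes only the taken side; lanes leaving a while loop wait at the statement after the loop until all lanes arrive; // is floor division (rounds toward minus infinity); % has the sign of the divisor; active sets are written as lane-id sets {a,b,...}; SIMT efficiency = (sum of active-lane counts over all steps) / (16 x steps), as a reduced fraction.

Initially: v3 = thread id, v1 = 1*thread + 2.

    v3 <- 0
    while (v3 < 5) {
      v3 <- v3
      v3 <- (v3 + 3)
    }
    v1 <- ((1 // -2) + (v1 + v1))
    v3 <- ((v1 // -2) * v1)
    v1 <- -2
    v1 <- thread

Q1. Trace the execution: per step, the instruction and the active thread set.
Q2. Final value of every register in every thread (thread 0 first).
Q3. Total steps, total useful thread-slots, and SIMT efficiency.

step 0: v3 <- 0                      {0,1,2,3,4,5,6,7,8,9,10,11,12,13,14,15}
step 1: eval (v3 < 5)                {0,1,2,3,4,5,6,7,8,9,10,11,12,13,14,15}
step 2: v3 <- v3                     {0,1,2,3,4,5,6,7,8,9,10,11,12,13,14,15}
step 3: v3 <- (v3 + 3)               {0,1,2,3,4,5,6,7,8,9,10,11,12,13,14,15}
step 4: eval (v3 < 5)                {0,1,2,3,4,5,6,7,8,9,10,11,12,13,14,15}
step 5: v3 <- v3                     {0,1,2,3,4,5,6,7,8,9,10,11,12,13,14,15}
step 6: v3 <- (v3 + 3)               {0,1,2,3,4,5,6,7,8,9,10,11,12,13,14,15}
step 7: eval (v3 < 5)                {0,1,2,3,4,5,6,7,8,9,10,11,12,13,14,15}
step 8: v1 <- ((1 // -2) + (v1 + v1)) {0,1,2,3,4,5,6,7,8,9,10,11,12,13,14,15}
step 9: v3 <- ((v1 // -2) * v1)      {0,1,2,3,4,5,6,7,8,9,10,11,12,13,14,15}
step 10: v1 <- -2                     {0,1,2,3,4,5,6,7,8,9,10,11,12,13,14,15}
step 11: v1 <- thread                 {0,1,2,3,4,5,6,7,8,9,10,11,12,13,14,15}

Answer: 12 steps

v3: -6,-15,-28,-45,-66,-91,-120,-153,-190,-231,-276,-325,-378,-435,-496,-561
v1: 0,1,2,3,4,5,6,7,8,9,10,11,12,13,14,15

steps = 12; useful = 192; efficiency = 192/192 = 1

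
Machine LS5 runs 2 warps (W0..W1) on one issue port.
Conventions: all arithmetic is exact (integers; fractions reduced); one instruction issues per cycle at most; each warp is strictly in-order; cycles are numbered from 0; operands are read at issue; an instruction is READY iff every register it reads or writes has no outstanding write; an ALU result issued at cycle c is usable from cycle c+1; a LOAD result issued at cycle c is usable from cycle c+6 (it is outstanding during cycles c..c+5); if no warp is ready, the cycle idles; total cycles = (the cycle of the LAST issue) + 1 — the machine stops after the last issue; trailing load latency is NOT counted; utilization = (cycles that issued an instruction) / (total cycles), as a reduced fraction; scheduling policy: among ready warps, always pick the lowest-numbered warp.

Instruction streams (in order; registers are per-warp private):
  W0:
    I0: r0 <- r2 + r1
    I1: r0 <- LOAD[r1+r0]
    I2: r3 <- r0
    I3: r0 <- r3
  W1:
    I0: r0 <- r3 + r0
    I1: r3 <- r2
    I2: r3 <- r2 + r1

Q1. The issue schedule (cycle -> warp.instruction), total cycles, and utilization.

cycle 0: W0.I0
cycle 1: W0.I1
cycle 2: W1.I0
cycle 3: W1.I1
cycle 4: W1.I2
cycle 5: idle
cycle 6: idle
cycle 7: W0.I2
cycle 8: W0.I3

Answer: 9 cycles, utilization 7/9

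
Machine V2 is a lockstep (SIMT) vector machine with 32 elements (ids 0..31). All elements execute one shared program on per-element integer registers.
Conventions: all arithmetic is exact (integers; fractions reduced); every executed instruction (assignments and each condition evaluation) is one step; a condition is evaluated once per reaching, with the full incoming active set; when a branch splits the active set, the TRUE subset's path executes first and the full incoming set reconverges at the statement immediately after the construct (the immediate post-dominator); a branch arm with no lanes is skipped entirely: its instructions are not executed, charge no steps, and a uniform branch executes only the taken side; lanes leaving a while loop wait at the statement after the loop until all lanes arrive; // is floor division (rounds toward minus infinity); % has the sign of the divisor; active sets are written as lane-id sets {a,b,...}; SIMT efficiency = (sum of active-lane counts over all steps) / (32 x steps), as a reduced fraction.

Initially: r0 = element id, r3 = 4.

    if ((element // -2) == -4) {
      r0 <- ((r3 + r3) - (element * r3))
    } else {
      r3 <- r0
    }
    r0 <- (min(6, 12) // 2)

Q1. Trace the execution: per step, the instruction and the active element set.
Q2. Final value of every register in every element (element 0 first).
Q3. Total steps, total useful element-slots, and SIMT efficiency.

step 0: eval ((element // -2) == -4) {0,1,2,3,4,5,6,7,8,9,10,11,12,13,14,15,16,17,18,19,20,21,22,23,24,25,26,27,28,29,30,31}
step 1: r0 <- ((r3 + r3) - (element * r3)) {7,8}
step 2: r3 <- r0                     {0,1,2,3,4,5,6,9,10,11,12,13,14,15,16,17,18,19,20,21,22,23,24,25,26,27,28,29,30,31}
step 3: r0 <- (min(6, 12) // 2)      {0,1,2,3,4,5,6,7,8,9,10,11,12,13,14,15,16,17,18,19,20,21,22,23,24,25,26,27,28,29,30,31}

Answer: 4 steps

r0: 3,3,3,3,3,3,3,3,3,3,3,3,3,3,3,3,3,3,3,3,3,3,3,3,3,3,3,3,3,3,3,3
r3: 0,1,2,3,4,5,6,4,4,9,10,11,12,13,14,15,16,17,18,19,20,21,22,23,24,25,26,27,28,29,30,31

steps = 4; useful = 96; efficiency = 96/128 = 3/4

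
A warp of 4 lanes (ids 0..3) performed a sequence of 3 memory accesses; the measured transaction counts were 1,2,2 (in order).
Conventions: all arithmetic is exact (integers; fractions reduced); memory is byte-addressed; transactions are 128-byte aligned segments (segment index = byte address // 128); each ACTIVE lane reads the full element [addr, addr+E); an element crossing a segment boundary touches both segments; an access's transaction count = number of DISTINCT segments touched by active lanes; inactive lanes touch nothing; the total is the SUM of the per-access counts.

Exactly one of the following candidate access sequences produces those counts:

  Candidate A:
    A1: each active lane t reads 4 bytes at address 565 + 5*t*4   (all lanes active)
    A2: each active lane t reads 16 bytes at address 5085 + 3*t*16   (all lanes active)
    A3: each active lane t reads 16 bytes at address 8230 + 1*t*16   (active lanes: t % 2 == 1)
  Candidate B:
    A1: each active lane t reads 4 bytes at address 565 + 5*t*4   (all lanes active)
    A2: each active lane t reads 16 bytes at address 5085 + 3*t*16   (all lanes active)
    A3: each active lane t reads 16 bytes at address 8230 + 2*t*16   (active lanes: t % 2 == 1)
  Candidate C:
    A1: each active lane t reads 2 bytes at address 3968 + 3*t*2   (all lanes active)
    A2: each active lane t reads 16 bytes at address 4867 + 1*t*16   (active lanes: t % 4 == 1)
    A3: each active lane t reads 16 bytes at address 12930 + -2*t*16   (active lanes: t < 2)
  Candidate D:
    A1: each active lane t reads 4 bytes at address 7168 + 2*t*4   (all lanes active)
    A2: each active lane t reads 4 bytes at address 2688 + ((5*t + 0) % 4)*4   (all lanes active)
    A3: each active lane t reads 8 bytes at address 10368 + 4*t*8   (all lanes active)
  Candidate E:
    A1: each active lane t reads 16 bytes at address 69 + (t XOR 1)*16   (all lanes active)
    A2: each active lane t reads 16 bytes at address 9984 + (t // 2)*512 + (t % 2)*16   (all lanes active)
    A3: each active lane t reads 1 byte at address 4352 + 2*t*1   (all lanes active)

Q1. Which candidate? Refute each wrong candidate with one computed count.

A: A3 gives 1 transaction, not 2
C: A2 gives 1 transaction, not 2
D: A2 gives 1 transaction, not 2
E: A1 gives 2 transactions, not 1
B: all counts match (1,2,2)

Answer: B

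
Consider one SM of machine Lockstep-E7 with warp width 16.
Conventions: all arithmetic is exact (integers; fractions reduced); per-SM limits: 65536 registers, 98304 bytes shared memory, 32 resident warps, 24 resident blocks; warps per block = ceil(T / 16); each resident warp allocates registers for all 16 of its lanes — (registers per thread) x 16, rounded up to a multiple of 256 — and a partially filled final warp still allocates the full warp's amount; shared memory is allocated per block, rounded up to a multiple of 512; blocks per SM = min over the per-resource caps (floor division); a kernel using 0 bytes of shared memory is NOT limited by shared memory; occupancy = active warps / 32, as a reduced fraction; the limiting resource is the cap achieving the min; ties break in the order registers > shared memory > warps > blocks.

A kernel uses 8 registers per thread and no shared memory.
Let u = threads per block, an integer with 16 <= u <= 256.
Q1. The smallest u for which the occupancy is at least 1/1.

Answer: u = 17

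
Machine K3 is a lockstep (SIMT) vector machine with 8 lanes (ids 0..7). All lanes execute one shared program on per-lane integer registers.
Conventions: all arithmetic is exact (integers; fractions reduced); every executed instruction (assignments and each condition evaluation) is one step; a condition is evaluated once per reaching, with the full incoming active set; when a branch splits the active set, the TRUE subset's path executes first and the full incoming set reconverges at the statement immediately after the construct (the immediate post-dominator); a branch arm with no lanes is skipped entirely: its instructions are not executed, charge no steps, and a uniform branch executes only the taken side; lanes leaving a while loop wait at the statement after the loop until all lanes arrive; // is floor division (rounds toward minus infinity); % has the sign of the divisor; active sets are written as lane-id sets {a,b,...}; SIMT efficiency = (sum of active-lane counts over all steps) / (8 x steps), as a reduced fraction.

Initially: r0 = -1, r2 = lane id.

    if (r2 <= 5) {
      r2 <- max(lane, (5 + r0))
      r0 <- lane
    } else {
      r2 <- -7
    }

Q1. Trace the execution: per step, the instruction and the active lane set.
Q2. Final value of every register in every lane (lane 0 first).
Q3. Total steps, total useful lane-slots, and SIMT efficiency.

step 0: eval (r2 <= 5)               {0,1,2,3,4,5,6,7}
step 1: r2 <- max(lane, (5 + r0))    {0,1,2,3,4,5}
step 2: r0 <- lane                   {0,1,2,3,4,5}
step 3: r2 <- -7                     {6,7}

Answer: 4 steps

r0: 0,1,2,3,4,5,-1,-1
r2: 4,4,4,4,4,5,-7,-7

steps = 4; useful = 22; efficiency = 22/32 = 11/16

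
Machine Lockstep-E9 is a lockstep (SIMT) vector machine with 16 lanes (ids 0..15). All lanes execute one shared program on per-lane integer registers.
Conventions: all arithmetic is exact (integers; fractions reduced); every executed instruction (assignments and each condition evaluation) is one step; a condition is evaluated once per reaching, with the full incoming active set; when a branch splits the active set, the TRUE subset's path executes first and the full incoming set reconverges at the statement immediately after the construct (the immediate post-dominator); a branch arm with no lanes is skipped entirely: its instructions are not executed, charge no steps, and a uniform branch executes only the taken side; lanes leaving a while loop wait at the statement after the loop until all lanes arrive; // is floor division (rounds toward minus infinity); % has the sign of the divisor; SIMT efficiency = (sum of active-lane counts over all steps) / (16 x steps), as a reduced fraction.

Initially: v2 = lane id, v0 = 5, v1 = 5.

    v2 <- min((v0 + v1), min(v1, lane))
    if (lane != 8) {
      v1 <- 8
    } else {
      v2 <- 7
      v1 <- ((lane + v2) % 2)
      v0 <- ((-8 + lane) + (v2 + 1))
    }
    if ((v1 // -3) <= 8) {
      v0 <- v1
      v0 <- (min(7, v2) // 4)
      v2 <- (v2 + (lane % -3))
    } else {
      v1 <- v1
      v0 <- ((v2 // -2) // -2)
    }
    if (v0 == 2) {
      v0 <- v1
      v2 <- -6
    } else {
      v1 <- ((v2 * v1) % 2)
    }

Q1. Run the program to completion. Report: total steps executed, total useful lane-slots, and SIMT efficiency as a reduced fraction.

Answer: 12 steps, 146 useful, 73/96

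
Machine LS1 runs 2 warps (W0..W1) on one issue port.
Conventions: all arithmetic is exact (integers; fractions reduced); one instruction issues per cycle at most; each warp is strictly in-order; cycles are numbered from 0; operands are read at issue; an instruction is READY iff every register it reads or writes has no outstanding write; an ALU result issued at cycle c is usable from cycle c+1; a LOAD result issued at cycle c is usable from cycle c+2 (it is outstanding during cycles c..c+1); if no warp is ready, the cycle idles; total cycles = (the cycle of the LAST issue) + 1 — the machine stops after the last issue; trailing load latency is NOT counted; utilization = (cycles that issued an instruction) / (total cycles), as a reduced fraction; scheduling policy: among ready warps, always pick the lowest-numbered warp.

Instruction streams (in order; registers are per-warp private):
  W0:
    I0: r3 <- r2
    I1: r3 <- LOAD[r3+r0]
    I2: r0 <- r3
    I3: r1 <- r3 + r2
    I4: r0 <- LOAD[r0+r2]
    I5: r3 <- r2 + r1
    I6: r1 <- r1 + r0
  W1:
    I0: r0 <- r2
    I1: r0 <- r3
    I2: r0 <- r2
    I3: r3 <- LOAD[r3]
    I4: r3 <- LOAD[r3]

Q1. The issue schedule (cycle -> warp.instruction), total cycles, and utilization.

cycle 0: W0.I0
cycle 1: W0.I1
cycle 2: W1.I0
cycle 3: W0.I2
cycle 4: W0.I3
cycle 5: W0.I4
cycle 6: W0.I5
cycle 7: W0.I6
cycle 8: W1.I1
cycle 9: W1.I2
cycle 10: W1.I3
cycle 11: idle
cycle 12: W1.I4

Answer: 13 cycles, utilization 12/13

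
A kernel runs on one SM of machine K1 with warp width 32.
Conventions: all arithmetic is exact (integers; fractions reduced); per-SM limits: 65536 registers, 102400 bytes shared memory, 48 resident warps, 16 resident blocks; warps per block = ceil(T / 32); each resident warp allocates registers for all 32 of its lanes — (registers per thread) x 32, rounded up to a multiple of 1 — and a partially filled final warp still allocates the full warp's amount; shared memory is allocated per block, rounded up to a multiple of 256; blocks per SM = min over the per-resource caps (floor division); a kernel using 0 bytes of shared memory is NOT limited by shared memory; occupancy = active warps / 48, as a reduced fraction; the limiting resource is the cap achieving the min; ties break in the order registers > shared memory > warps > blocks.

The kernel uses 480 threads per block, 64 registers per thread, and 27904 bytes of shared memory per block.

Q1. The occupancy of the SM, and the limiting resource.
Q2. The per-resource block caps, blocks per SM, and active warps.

Answer: occupancy 5/8, limited by registers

registers: 2 blocks
shared memory: 3 blocks
warps: 3 blocks
blocks: 16 blocks

Answer: 2 blocks, 30 active warps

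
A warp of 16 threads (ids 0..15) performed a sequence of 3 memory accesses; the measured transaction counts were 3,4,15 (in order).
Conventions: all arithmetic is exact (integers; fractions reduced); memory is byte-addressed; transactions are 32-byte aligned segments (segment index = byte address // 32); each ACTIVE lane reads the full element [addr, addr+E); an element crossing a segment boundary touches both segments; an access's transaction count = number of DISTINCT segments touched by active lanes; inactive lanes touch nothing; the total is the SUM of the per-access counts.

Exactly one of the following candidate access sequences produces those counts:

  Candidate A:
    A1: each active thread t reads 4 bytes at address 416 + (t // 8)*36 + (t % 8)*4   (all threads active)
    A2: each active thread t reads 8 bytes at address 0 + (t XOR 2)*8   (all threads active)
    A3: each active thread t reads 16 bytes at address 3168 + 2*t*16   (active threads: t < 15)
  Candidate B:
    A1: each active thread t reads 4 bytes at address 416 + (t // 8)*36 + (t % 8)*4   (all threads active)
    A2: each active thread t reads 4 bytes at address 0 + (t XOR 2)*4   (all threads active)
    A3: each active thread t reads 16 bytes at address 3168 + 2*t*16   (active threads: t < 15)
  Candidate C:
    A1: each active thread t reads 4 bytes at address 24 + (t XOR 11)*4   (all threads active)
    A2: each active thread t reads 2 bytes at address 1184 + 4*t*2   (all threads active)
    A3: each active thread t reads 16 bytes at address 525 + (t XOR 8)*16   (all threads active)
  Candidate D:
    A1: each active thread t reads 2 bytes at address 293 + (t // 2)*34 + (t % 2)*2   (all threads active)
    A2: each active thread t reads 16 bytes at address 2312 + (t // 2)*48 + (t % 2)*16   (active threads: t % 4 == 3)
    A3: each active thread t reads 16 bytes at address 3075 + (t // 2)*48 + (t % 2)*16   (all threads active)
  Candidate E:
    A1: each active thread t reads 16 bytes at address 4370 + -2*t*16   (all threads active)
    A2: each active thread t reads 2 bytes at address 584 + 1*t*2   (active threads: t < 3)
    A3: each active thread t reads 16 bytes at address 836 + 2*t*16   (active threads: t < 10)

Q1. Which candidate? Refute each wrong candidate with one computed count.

B: A2 gives 2 transactions, not 4
C: A3 gives 9 transactions, not 15
D: A1 gives 8 transactions, not 3
E: A1 gives 17 transactions, not 3
A: all counts match (3,4,15)

Answer: A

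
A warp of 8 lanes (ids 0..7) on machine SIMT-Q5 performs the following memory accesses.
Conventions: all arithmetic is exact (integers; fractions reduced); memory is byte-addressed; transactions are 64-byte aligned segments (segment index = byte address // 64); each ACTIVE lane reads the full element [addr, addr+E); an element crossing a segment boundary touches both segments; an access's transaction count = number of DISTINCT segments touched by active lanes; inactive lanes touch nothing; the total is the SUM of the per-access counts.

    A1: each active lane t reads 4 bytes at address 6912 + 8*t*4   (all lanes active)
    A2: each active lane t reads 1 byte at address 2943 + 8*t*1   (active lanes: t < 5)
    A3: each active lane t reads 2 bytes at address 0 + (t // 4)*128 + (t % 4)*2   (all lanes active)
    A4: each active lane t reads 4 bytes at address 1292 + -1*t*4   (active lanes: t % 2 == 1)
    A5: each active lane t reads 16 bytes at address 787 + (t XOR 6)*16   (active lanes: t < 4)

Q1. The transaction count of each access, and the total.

A1: 4 transactions
A2: 2 transactions
A3: 2 transactions
A4: 2 transactions
A5: 2 transactions

Answer: 4,2,2,2,2; total 12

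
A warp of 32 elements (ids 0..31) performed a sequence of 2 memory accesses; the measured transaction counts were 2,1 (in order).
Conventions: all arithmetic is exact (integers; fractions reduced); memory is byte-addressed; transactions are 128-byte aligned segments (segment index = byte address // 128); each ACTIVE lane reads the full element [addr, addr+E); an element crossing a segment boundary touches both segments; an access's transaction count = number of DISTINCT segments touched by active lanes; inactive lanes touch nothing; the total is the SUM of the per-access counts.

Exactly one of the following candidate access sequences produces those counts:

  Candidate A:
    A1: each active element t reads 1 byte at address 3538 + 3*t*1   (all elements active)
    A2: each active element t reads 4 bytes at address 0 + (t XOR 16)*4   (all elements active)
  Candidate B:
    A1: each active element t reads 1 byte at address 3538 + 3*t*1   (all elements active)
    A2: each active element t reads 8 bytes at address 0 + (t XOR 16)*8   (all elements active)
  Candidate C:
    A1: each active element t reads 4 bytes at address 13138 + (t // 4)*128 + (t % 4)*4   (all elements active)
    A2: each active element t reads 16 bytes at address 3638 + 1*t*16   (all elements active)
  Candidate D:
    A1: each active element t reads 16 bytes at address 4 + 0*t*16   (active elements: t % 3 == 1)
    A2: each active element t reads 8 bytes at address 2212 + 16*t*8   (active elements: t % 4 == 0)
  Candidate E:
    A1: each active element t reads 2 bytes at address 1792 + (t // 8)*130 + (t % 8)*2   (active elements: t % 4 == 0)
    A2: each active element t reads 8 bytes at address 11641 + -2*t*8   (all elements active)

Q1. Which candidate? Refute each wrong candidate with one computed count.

B: A2 gives 2 transactions, not 1
C: A1 gives 8 transactions, not 2
D: A1 gives 1 transaction, not 2
E: A1 gives 4 transactions, not 2
A: all counts match (2,1)

Answer: A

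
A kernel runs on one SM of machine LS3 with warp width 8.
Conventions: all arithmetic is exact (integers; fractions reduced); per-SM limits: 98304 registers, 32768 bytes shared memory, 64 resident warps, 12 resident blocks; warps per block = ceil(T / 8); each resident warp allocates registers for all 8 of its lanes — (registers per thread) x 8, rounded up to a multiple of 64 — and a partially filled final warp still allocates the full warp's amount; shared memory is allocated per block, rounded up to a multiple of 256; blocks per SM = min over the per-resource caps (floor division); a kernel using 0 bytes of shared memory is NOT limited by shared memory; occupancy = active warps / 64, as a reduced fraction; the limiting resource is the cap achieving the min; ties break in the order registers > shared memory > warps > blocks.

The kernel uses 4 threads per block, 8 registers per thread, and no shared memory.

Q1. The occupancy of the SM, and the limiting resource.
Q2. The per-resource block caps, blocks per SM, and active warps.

Answer: occupancy 3/16, limited by blocks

registers: 1536 blocks
shared memory: no limit (kernel uses none)
warps: 64 blocks
blocks: 12 blocks

Answer: 12 blocks, 12 active warps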